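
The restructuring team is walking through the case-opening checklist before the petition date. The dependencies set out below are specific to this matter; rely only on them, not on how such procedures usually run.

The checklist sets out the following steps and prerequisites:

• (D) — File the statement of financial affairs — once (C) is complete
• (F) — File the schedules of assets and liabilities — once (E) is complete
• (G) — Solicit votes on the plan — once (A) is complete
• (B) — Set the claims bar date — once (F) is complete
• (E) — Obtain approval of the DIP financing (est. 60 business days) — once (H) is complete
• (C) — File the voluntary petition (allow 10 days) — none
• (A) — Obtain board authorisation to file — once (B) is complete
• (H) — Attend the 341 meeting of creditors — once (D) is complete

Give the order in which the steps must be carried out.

(C), (D), (H), (E), (F), (B), (A), (G)

(C) is the only step with nothing outstanding, so it goes first.
(D) needed (C), now all done → (D).
(H) is the only step now ready → (H).
(E) is the only step now ready → (E).
(F) is the only step now ready → (F).
Next only (B) has its prerequisites met → (B).
Next only (A) has its prerequisites met → (A).
(G) needed (A), now all done → (G).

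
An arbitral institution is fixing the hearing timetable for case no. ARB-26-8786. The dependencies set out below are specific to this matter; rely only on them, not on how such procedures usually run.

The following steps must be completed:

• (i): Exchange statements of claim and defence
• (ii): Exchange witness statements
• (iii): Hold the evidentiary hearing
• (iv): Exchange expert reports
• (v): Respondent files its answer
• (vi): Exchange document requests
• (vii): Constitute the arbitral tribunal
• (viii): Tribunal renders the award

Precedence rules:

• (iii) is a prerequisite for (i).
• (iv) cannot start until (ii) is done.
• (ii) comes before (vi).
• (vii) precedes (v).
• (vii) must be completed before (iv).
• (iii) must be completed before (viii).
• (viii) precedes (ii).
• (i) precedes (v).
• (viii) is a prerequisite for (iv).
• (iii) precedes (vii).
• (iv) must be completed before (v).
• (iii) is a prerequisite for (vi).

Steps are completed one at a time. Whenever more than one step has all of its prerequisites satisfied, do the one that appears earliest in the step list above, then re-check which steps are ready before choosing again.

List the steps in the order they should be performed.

(iii) → (i) → (vii) → (viii) → (ii) → (iv) → (v) → (vi)

Only (iii) has no prerequisites, so it is first.
Now (i), (vii) and (viii) have their prerequisites met. (i) is listed earlier, so (i) next.
Now (vii) and (viii) have their prerequisites met. (vii) is listed earlier, so (vii) next.
(viii) needed (iii), now all done → (viii).
(ii) needed (viii), now all done → (ii).
(iv) and (vi) are both available; (iv) is listed earlier → (iv).
Now (v) and (vi) have their prerequisites met. (v) is listed earlier, so (v) next.
Next only (vi) has its prerequisites met → (vi).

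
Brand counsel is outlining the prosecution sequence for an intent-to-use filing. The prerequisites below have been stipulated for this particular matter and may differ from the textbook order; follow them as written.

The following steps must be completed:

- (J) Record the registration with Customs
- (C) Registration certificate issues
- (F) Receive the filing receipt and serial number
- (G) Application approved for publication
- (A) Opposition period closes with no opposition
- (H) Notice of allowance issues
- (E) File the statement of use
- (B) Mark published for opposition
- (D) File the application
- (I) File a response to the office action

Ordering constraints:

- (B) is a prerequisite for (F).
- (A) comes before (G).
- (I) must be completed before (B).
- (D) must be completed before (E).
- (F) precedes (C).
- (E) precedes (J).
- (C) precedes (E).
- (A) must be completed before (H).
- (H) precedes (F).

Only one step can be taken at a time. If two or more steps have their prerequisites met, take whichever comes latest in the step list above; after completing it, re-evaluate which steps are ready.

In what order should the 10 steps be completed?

(I), (D) and (A) have no prerequisites; (I) is listed later, so (I) is first.
(D), (B) and (A) are all available; (D) is listed later → (D).
(B) and (A) are both available; (B) is listed later → (B).
That leaves (A) as the only ready step → (A).
(H) and (G) are both available; (H) is listed later → (H).
Now (G) and (F) have their prerequisites met. (G) is listed later, so (G) next.
(F) needed (B) and (H), now all done → (F).
(C) needed (F), now all done → (C).
(E) is the only step now ready → (E).
(J) needed (E), now all done → (J).

(I), (D), (B), (A), (H), (G), (F), (C), (E), (J)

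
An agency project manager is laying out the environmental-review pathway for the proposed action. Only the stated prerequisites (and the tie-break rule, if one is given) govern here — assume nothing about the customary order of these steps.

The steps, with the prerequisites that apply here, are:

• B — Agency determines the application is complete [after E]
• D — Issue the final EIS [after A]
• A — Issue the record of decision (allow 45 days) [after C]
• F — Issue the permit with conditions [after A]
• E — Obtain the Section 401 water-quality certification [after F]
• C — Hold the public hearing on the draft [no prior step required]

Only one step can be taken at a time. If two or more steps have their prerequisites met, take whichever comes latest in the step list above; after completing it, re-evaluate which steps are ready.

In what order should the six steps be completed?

Only C has no prerequisites, so it is first.
A needed C, now all done → A.
Ready: F and D. F is listed later → F.
E and D are both available; E is listed later → E.
Now D and B have their prerequisites met. D is listed later, so D next.
B needed E, now all done → B.

C, A, F, E, D, B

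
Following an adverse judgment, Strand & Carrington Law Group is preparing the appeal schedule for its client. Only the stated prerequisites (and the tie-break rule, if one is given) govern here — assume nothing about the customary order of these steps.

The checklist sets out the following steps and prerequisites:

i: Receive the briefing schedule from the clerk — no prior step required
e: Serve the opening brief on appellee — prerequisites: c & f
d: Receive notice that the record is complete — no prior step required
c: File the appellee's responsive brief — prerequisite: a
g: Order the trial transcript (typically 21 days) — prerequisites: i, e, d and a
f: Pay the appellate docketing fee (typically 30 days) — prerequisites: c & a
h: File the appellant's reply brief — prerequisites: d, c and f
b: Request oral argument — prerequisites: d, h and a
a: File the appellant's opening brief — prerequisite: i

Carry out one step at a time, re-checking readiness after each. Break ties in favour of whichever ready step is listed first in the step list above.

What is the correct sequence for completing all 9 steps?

i → d → a → c → f → e → g → h → b

i and d have no prerequisites; i is listed earlier, so i is first.
Ready: d and a. d is listed earlier → d.
Next only a has its prerequisites met → a.
c needed a, now all done → c.
f needed c and a, now all done → f.
Now e and h have their prerequisites met. e is listed earlier, so e next.
g now also ready, so the ready set is {g, h}; g is listed earlier → g.
h needed d, c and f, now all done → h.
Next only b has its prerequisites met → b.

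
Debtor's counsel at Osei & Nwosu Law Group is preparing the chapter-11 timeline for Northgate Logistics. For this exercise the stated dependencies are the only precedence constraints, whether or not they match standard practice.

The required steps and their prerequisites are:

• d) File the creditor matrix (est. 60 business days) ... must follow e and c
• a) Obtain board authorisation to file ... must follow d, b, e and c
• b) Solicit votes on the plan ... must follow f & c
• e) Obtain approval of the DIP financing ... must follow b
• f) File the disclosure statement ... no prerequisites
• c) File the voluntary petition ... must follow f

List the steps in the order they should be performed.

f, c, b, e, d, a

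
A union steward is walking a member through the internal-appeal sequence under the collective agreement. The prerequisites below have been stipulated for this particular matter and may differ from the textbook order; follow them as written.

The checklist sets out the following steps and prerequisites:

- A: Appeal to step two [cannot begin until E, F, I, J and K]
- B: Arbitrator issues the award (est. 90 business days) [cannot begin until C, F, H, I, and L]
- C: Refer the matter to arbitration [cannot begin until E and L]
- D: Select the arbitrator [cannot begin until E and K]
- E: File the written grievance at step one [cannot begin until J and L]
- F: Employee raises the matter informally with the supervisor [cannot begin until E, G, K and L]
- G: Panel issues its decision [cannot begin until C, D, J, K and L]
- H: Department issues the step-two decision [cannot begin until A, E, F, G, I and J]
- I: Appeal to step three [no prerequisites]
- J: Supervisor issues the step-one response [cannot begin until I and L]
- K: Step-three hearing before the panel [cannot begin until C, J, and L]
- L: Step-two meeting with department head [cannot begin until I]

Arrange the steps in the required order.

I, L, J, E, C, K, D, G, F, A, H, B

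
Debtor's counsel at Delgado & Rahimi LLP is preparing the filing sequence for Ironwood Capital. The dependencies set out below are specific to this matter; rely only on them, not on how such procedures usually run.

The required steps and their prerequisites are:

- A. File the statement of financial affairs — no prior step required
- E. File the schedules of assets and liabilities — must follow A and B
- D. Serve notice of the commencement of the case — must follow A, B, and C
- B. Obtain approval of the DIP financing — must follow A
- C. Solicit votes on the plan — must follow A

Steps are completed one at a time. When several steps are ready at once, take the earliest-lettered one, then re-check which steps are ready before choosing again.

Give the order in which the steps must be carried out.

A → B → C → D → E

A is the only step with nothing outstanding, so it goes first.
B and C are both available; B has the earlier label → B.
E now also ready, so the ready set is {C, E}; C has the earlier label → C.
D now also ready, so the ready set is {D, E}; D has the earlier label → D.
That leaves E as the only ready step → E.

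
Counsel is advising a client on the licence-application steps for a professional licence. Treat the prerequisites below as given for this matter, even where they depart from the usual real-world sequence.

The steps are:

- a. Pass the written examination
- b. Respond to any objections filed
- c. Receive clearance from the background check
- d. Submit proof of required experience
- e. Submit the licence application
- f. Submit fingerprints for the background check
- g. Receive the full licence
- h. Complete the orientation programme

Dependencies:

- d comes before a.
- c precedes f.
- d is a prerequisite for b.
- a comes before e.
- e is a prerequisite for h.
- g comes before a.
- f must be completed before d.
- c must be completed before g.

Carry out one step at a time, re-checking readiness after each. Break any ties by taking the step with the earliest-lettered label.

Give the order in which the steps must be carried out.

c, f, d, b, g, a, e, h

c is the only step with nothing outstanding, so it goes first.
f and g are both available; f has the earlier label → f.
d now also ready, so the ready set is {d, g}; d has the earlier label → d.
Ready: b and g. b has the earlier label → b.
g needed c, now all done → g.
That leaves a as the only ready step → a.
e is the only step now ready → e.
h is the only step now ready → h.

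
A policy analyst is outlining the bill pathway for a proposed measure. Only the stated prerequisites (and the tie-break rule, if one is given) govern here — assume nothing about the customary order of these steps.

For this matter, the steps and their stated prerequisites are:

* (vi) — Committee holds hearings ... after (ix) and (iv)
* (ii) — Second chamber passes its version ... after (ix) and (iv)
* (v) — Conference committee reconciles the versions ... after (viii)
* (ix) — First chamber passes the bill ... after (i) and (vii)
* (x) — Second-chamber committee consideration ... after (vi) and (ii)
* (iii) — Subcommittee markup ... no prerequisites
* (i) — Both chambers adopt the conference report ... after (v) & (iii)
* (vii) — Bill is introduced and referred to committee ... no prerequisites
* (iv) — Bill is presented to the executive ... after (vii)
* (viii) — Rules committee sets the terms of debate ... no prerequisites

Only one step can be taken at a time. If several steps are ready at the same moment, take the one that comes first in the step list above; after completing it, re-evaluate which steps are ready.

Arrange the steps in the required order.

(iii) (vii) (iv) (viii) (v) (i) (ix) (vi) (ii) (x)

Nothing is required for (iii), (vii) and (viii). (iii) is listed earlier → (iii) first.
(vii) and (viii) are both available; (vii) is listed earlier → (vii).
(iv) and (viii) are both available; (iv) is listed earlier → (iv).
Next only (viii) has its prerequisites met → (viii).
(v) is the only step now ready → (v).
That leaves (i) as the only ready step → (i).
(ix) needed (i) and (vii), now all done → (ix).
(vi) and (ii) are both available; (vi) is listed earlier → (vi).
(ii) needed (ix) and (iv), now all done → (ii).
Next only (x) has its prerequisites met → (x).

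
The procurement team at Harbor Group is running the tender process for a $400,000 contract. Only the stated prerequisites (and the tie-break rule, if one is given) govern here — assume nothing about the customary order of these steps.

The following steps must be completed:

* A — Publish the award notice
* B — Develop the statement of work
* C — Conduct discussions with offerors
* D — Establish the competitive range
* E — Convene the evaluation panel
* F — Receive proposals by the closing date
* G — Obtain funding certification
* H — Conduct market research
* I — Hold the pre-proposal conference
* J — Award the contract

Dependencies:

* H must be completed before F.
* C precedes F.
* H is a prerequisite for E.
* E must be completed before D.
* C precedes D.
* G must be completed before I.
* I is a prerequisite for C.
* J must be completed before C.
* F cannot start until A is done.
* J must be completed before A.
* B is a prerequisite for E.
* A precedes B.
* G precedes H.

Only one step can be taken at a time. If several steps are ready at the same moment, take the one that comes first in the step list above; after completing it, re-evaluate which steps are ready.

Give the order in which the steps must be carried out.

G, H, I, J, A, B, C, E, D, F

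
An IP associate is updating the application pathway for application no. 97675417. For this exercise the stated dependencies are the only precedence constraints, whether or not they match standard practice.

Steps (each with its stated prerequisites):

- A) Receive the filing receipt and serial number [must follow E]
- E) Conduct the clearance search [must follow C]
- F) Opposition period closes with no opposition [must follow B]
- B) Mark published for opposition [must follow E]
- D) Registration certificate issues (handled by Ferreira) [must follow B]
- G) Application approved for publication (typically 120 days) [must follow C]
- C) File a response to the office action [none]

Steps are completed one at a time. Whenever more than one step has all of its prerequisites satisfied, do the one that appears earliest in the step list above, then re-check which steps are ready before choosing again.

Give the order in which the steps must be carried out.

C has no prerequisites → C first.
Now E and G have their prerequisites met. E is listed earlier, so E next.
A and B now also ready, so the ready set is {A, B, G}; A is listed earlier → A.
Now B and G have their prerequisites met. B is listed earlier, so B next.
F, D and G are all available; F is listed earlier → F.
Ready: D and G. D is listed earlier → D.
G needed C, now all done → G.

C E A B F D G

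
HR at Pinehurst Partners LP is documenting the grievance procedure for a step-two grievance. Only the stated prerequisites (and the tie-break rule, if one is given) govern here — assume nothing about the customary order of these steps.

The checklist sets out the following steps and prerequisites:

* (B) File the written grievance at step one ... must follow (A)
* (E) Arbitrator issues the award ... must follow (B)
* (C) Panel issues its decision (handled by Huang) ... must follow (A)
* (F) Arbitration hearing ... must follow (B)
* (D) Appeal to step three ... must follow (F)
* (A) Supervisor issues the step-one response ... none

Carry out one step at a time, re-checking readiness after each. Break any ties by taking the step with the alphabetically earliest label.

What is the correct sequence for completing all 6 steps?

(A), (B), (C), (E), (F), (D)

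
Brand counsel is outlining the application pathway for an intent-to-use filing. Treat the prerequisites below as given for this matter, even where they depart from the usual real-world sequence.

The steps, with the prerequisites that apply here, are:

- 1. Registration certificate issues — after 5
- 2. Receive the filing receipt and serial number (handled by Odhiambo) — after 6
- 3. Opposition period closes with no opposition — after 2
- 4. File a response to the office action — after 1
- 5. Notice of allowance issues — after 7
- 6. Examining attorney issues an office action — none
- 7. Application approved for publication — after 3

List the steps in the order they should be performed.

6 → 2 → 3 → 7 → 5 → 1 → 4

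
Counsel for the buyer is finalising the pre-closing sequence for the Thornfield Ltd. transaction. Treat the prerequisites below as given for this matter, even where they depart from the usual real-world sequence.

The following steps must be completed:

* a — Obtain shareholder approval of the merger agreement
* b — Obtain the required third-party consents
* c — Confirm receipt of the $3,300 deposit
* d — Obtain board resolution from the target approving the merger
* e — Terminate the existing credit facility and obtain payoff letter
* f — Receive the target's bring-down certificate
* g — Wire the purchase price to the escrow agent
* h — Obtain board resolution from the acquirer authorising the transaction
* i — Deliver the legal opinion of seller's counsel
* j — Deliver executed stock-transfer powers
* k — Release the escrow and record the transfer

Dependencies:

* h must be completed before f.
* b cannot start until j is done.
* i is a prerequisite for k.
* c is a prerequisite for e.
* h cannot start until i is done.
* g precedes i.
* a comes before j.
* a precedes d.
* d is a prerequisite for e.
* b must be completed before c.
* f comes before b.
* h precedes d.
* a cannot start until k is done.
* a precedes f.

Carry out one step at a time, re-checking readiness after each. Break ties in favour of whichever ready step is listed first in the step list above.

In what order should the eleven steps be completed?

g → i → h → k → a → d → f → j → b → c → e

g has no prerequisites → g first.
i is the only step now ready → i.
h and k are both available; h is listed earlier → h.
k needed i, now all done → k.
a needed k, now all done → a.
d, f and j are all available; d is listed earlier → d.
Now f and j have their prerequisites met. f is listed earlier, so f next.
j needed a, now all done → j.
b is the only step now ready → b.
Next only c has its prerequisites met → c.
e needed c and d, now all done → e.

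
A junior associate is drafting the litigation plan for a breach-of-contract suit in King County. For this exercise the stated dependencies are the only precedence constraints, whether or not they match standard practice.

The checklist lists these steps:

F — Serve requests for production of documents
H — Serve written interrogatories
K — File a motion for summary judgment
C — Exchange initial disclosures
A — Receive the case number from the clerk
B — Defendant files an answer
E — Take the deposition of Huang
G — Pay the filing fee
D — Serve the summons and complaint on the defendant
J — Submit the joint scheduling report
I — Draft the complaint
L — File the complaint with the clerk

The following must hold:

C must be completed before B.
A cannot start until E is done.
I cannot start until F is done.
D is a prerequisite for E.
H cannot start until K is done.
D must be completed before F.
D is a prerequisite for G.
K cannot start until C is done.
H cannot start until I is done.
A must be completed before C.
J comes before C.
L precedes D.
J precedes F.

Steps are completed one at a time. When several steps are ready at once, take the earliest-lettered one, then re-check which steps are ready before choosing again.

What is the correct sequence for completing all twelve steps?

J and L have no prerequisites; J has the earlier label, so J is first.
L is the only step now ready → L.
D needed L, now all done → D.
E, F and G are all available; E has the earlier label → E.
A now also ready, so the ready set is {A, F, G}; A has the earlier label → A.
C now also ready, so the ready set is {C, F, G}; C has the earlier label → C.
B and K now also ready, so the ready set is {B, F, G, K}; B has the earlier label → B.
Now F, G and K have their prerequisites met. F has the earlier label, so F next.
Ready: G, I and K. G has the earlier label → G.
I and K are both available; I has the earlier label → I.
Next only K has its prerequisites met → K.
H needed I and K, now all done → H.

J → L → D → E → A → C → B → F → G → I → K → H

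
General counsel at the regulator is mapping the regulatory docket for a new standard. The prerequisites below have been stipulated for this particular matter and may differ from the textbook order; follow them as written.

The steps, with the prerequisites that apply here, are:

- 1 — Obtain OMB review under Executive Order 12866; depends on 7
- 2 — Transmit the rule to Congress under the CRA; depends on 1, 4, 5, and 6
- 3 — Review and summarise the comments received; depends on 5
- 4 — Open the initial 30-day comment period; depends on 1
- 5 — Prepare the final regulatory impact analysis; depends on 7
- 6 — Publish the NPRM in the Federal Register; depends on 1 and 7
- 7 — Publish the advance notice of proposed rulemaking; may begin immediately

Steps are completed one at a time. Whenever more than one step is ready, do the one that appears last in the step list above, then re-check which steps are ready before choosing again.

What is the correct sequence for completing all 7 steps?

7 is the only step with nothing outstanding, so it goes first.
5 and 1 are both available; 5 is listed later → 5.
Ready: 3 and 1. 3 is listed later → 3.
1 is the only step now ready → 1.
6 and 4 are both available; 6 is listed later → 6.
4 is the only step now ready → 4.
That leaves 2 as the only ready step → 2.

7, 5, 3, 1, 6, 4, 2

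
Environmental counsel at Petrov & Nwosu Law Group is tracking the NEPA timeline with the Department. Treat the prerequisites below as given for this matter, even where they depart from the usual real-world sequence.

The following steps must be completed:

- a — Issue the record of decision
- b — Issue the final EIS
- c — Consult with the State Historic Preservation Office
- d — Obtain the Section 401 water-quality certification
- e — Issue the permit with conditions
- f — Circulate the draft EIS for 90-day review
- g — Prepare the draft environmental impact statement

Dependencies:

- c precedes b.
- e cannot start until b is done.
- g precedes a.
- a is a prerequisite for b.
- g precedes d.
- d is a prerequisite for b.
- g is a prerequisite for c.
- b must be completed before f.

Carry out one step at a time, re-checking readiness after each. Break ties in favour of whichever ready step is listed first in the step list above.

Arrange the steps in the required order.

g has no prerequisites → g first.
Now a, c and d have their prerequisites met. a is listed earlier, so a next.
Ready: c and d. c is listed earlier → c.
d needed g, now all done → d.
That leaves b as the only ready step → b.
e and f are both available; e is listed earlier → e.
That leaves f as the only ready step → f.

g, a, c, d, b, e, f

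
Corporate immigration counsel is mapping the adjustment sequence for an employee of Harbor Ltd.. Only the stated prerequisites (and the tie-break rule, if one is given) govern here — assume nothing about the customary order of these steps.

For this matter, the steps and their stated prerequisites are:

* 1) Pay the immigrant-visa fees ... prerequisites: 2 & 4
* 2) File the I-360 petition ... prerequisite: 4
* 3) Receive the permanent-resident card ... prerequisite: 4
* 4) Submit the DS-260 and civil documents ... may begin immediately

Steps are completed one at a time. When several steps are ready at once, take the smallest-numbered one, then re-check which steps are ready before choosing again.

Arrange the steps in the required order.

4 → 2 → 1 → 3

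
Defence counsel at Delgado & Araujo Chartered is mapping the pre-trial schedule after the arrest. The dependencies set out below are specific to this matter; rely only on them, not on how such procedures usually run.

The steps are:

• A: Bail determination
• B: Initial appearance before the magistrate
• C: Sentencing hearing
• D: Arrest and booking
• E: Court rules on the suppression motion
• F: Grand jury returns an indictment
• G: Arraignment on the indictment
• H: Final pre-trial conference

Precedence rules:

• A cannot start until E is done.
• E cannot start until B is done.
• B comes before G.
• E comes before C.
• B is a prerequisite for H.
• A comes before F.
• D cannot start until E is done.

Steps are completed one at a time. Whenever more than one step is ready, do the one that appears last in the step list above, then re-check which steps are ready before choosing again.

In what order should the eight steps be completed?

B has no prerequisites → B first.
H, G and E are all available; H is listed later → H.
G and E are both available; G is listed later → G.
That leaves E as the only ready step → E.
Now D, C and A have their prerequisites met. D is listed later, so D next.
Ready: C and A. C is listed later → C.
Next only A has its prerequisites met → A.
F needed A, now all done → F.

B → H → G → E → D → C → A → F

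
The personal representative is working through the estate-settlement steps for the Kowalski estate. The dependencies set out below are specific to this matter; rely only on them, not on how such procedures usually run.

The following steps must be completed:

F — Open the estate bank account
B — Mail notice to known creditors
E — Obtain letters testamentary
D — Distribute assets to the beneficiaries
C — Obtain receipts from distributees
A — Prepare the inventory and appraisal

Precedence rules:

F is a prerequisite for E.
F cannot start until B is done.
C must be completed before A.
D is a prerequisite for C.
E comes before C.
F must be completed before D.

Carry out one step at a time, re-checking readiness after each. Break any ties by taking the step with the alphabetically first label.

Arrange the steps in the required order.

B is the only step with nothing outstanding, so it goes first.
Next only F has its prerequisites met → F.
Now D and E have their prerequisites met. D has the earlier label, so D next.
That leaves E as the only ready step → E.
Next only C has its prerequisites met → C.
Next only A has its prerequisites met → A.

B F D E C A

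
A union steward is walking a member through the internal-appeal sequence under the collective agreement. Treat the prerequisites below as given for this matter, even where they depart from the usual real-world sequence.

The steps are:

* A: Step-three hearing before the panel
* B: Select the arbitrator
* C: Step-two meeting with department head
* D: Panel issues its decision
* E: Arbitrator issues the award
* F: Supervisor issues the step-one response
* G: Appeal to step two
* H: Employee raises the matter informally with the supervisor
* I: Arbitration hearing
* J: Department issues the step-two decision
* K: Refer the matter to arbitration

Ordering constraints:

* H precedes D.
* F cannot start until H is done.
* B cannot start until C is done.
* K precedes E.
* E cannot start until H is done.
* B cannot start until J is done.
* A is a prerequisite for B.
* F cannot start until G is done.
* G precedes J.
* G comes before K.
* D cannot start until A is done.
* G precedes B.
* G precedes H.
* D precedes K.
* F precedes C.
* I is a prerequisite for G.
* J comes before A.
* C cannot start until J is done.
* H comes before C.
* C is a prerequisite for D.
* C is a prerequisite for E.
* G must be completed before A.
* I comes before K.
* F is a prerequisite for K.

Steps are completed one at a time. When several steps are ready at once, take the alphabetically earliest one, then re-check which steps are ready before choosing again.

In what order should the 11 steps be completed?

I is the only step with nothing outstanding, so it goes first.
G needed I, now all done → G.
Now H and J have their prerequisites met. H has the earlier label, so H next.
F and J are both available; F has the earlier label → F.
J needed G, now all done → J.
Now A and C have their prerequisites met. A has the earlier label, so A next.
Next only C has its prerequisites met → C.
B and D are both available; B has the earlier label → B.
D needed A, C and H, now all done → D.
That leaves K as the only ready step → K.
E needed C, H and K, now all done → E.

I G H F J A C B D K E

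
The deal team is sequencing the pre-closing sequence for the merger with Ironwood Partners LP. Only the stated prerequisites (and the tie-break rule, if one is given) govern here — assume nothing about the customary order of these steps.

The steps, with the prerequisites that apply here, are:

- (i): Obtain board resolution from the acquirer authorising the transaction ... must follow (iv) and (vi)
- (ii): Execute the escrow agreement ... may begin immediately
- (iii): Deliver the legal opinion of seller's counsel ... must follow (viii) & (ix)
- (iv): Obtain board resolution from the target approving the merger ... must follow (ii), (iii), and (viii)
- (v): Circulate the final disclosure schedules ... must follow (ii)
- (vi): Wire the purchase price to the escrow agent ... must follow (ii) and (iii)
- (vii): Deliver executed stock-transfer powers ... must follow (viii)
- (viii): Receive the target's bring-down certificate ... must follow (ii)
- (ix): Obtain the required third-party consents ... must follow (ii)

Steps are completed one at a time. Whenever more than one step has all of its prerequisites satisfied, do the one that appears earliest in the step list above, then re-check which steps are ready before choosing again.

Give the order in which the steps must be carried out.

Only (ii) has no prerequisites, so it is first.
Ready: (v), (viii) and (ix). (v) is listed earlier → (v).
Now (viii) and (ix) have their prerequisites met. (viii) is listed earlier, so (viii) next.
(vii) now also ready, so the ready set is {(vii), (ix)}; (vii) is listed earlier → (vii).
(ix) is the only step now ready → (ix).
(iii) needed (viii) and (ix), now all done → (iii).
Now (iv) and (vi) have their prerequisites met. (iv) is listed earlier, so (iv) next.
That leaves (vi) as the only ready step → (vi).
(i) needed (iv) and (vi), now all done → (i).

(ii), (v), (viii), (vii), (ix), (iii), (iv), (vi), (i)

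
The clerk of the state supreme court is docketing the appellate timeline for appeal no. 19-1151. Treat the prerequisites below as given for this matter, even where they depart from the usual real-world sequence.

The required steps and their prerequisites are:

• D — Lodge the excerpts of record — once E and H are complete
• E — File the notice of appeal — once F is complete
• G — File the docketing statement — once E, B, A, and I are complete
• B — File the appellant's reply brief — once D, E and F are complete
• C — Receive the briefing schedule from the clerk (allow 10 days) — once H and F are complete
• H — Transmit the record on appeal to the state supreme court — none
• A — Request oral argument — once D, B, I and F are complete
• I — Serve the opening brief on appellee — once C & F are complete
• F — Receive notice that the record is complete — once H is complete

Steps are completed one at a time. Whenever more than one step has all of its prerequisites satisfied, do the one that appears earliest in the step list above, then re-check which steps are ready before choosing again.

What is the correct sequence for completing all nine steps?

H, F, E, D, B, C, I, A, G

Only H has no prerequisites, so it is first.
That leaves F as the only ready step → F.
Ready: E and C. E is listed earlier → E.
Now D and C have their prerequisites met. D is listed earlier, so D next.
B now also ready, so the ready set is {B, C}; B is listed earlier → B.
That leaves C as the only ready step → C.
I needed C and F, now all done → I.
That leaves A as the only ready step → A.
G needed E, B, A and I, now all done → G.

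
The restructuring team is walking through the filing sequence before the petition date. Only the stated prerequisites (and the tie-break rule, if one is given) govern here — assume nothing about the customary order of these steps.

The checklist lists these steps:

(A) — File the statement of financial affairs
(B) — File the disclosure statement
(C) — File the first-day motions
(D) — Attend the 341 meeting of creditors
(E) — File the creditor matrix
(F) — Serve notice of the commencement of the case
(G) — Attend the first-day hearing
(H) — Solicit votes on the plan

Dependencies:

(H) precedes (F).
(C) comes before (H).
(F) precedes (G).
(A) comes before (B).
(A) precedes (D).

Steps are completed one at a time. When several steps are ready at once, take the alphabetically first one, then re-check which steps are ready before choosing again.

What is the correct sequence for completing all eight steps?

(A), (B), (C), (D), (E), (H), (F), (G)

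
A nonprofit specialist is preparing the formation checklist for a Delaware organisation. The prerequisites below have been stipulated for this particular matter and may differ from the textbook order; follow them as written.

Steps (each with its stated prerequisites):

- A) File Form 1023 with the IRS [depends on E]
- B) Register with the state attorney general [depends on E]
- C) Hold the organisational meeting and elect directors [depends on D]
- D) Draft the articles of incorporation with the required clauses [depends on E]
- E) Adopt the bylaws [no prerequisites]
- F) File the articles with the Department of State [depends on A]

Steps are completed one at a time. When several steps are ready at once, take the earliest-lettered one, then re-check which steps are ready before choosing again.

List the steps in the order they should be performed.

E, A, B, D, C, F

Only E has no prerequisites, so it is first.
Now A, B and D have their prerequisites met. A has the earlier label, so A next.
F now also ready, so the ready set is {B, D, F}; B has the earlier label → B.
D and F are both available; D has the earlier label → D.
Now C and F have their prerequisites met. C has the earlier label, so C next.
F needed A, now all done → F.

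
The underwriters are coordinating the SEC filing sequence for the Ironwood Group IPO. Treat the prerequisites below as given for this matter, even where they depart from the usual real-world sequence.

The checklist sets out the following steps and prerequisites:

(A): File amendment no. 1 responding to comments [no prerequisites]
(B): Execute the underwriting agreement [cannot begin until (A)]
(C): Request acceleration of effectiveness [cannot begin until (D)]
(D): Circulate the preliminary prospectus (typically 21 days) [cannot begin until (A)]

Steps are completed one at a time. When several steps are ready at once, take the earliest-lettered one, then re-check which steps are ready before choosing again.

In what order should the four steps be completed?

(A) has no prerequisites → (A) first.
Now (B) and (D) have their prerequisites met. (B) has the earlier label, so (B) next.
That leaves (D) as the only ready step → (D).
(C) needed (D), now all done → (C).

(A) → (B) → (D) → (C)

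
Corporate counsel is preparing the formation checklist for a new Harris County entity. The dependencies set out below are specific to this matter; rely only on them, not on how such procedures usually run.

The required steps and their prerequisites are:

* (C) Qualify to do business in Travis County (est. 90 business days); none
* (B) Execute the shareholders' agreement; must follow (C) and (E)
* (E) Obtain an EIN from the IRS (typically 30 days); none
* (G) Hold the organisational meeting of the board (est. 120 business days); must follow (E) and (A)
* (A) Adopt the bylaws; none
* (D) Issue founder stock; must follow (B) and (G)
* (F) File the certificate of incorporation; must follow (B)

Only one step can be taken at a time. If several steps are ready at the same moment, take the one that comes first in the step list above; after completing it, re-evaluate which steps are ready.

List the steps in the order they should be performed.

(C) (E) (B) (A) (G) (D) (F)

Nothing is required for (C), (E) and (A). (C) is listed earlier → (C) first.
(E) and (A) are both available; (E) is listed earlier → (E).
(B) now also ready, so the ready set is {(B), (A)}; (B) is listed earlier → (B).
(A) and (F) are both available; (A) is listed earlier → (A).
Ready: (G) and (F). (G) is listed earlier → (G).
(D) now also ready, so the ready set is {(D), (F)}; (D) is listed earlier → (D).
Next only (F) has its prerequisites met → (F).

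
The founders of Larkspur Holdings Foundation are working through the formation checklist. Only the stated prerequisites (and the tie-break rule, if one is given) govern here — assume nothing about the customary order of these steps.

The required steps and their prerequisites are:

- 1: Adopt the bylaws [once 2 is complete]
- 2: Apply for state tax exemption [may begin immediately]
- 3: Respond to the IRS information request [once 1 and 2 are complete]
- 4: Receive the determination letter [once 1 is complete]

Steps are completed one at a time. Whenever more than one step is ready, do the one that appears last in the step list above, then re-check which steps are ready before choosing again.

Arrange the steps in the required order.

2 → 1 → 4 → 3

2 is the only step with nothing outstanding, so it goes first.
1 is the only step now ready → 1.
Now 4 and 3 have their prerequisites met. 4 is listed later, so 4 next.
3 needed 2 and 1, now all done → 3.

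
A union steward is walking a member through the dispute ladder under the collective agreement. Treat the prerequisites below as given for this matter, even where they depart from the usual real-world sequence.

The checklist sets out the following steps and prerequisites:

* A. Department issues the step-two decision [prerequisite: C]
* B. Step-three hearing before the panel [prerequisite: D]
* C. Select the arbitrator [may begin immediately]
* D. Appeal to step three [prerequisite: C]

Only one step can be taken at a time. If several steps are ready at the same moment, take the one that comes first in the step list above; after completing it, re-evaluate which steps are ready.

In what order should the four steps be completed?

Only C has no prerequisites, so it is first.
Now A and D have their prerequisites met. A is listed earlier, so A next.
D is the only step now ready → D.
B needed D, now all done → B.

C, A, D, B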